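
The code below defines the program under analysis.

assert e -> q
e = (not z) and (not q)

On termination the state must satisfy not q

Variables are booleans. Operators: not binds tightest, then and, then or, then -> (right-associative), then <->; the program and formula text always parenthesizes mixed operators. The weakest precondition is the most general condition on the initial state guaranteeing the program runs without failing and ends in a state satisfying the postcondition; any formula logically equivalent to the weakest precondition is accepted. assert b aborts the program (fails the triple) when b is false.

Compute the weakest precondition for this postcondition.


Working backward. After the program, not q must hold.
Before e := (not z) and (not q): not q
Before assert e -> q: (e -> q) and (not q)
Answer: WP = (e -> q) and (not q)


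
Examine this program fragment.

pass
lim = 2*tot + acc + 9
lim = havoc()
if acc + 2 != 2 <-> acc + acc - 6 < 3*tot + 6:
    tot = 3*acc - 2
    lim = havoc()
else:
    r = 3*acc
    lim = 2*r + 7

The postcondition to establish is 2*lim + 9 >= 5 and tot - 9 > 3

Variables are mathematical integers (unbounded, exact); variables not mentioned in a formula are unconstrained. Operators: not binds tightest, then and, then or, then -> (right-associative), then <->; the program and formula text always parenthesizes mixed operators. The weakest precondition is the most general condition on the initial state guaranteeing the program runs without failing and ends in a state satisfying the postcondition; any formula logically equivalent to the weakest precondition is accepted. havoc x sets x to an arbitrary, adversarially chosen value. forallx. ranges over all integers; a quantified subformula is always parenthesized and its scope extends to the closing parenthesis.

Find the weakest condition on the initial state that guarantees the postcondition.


Working backward. After the program, the postcondition 2*lim + 9 >= 5 and tot - 9 > 3 must hold; in canonical form it is 2*lim >= -4 and tot > 12.
Then branch requires forall lim_1. (2*lim_1 >= -4 and 3*acc > 14); else branch requires 12*acc >= -18 and tot > 12.
Before the if: ((acc != 0 <-> 2*acc < 3*tot + 12) -> (forall lim_1. (2*lim_1 >= -4 and 3*acc > 14))) and ((not (acc != 0 <-> 2*acc < 3*tot + 12)) -> (12*acc >= -18 and tot > 12))
Before havoc lim: ((acc != 0 <-> 2*acc < 3*tot + 12) -> (forall lim_1. (2*lim_1 >= -4 and 3*acc > 14))) and ((not (acc != 0 <-> 2*acc < 3*tot + 12)) -> (12*acc >= -18 and tot > 12))
Before lim := 2*tot + acc + 9: ((acc != 0 <-> 2*acc < 3*tot + 12) -> (forall lim_1. (2*lim_1 >= -4 and 3*acc > 14))) and ((not (acc != 0 <-> 2*acc < 3*tot + 12)) -> (12*acc >= -18 and tot > 12))
Before skip: ((acc != 0 <-> 2*acc < 3*tot + 12) -> (forall lim_1. (2*lim_1 >= -4 and 3*acc > 14))) and ((not (acc != 0 <-> 2*acc < 3*tot + 12)) -> (12*acc >= -18 and tot > 12))
Answer: WP = ((acc != 0 <-> 2*acc < 3*tot + 12) -> (forall lim_1. (2*lim_1 >= -4 and 3*acc > 14))) and ((not (acc != 0 <-> 2*acc < 3*tot + 12)) -> (12*acc >= -18 and tot > 12))


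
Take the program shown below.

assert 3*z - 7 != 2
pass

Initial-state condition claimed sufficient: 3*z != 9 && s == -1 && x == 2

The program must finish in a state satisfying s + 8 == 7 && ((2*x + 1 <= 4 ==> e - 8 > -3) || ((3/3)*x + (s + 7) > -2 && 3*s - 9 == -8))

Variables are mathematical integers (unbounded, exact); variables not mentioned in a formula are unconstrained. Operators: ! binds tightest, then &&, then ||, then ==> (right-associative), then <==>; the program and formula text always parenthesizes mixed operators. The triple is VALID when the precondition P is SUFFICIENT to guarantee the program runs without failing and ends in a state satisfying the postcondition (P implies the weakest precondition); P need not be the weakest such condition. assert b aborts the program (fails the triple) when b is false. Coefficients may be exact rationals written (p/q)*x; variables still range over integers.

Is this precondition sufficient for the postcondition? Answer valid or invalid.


Working backward. After the program, the postcondition s + 8 == 7 && ((2*x + 1 <= 4 ==> e - 8 > -3) || ((3/3)*x + (s + 7) > -2 && 3*s - 9 == -8)) must hold; in canonical form it is s == -1 && ((2*x <= 3 ==> e > 5) || (s + x > -9 && 3*s == 1)).
Before skip: s == -1 && ((2*x <= 3 ==> e > 5) || (s + x > -9 && 3*s == 1))
Before assert 3*z - 7 != 2: 3*z != 9 && s == -1 && ((2*x <= 3 ==> e > 5) || (s + x > -9 && 3*s == 1))
The weakest precondition is 3*z != 9 && s == -1 && ((2*x <= 3 ==> e > 5) || (s + x > -9 && 3*s == 1)).
Check whether 3*z != 9 && s == -1 && x == 2 implies it.
Every state satisfying the precondition satisfies the weakest precondition: the implication holds.
Answer: valid


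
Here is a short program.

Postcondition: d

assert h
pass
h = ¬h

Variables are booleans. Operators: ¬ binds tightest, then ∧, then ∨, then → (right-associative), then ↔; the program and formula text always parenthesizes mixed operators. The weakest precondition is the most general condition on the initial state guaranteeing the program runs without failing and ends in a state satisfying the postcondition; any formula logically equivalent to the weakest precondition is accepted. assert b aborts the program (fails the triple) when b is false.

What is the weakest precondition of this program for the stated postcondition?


Working backward. After the program, d must hold.
Before h := ¬h: d
Before skip: d
Before assert h: h ∧ d
Answer: WP = h ∧ d


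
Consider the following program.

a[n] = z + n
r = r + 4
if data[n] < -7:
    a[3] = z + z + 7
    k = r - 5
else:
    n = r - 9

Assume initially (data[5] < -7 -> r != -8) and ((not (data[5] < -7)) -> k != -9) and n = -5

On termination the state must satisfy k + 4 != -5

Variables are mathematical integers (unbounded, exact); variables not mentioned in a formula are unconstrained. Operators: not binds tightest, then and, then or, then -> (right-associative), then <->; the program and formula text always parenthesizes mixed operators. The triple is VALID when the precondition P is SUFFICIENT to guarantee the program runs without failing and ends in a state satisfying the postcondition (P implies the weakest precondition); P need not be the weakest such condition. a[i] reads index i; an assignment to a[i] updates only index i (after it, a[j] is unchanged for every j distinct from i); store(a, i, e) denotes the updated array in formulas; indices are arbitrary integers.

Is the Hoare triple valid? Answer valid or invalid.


Working backward. After the program, the postcondition k + 4 != -5 must hold; in canonical form it is k != -9.
Then branch requires r != -4; else branch requires k != -9.
Before the if: (data[n] < -7 -> r != -4) and ((not (data[n] < -7)) -> k != -9)
Before r := r + 4: (data[n] < -7 -> r != -8) and ((not (data[n] < -7)) -> k != -9)
Before a[n] := z + n: (data[n] < -7 -> r != -8) and ((not (data[n] < -7)) -> k != -9)
The weakest precondition is (data[n] < -7 -> r != -8) and ((not (data[n] < -7)) -> k != -9).
Check whether (data[5] < -7 -> r != -8) and ((not (data[5] < -7)) -> k != -9) and n = -5 implies it.
Countermodel: at the initial state data = {[-5] = 0, [5] = -8, elsewhere -8}, k = -9, n = -5, r = -7, the precondition holds but the weakest precondition fails.
Answer: invalid


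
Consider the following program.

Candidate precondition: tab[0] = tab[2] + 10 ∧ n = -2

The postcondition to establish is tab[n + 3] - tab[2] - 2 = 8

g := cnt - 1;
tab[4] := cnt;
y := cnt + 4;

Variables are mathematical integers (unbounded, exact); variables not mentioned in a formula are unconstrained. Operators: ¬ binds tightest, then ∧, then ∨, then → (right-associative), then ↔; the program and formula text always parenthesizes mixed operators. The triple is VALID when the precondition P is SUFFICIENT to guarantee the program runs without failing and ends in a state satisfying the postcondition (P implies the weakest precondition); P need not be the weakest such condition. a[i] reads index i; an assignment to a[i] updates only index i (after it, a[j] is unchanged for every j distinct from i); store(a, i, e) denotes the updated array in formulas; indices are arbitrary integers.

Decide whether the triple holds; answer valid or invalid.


Working backward. After the program, the postcondition tab[n + 3] - tab[2] - 2 = 8 must hold; in canonical form it is tab[n + 3] = tab[2] + 10.
Before y := cnt + 4: tab[n + 3] = tab[2] + 10
Before tab[4] := cnt: store(tab, 4, cnt)[n + 3] = tab[2] + 10
Before g := cnt - 1: store(tab, 4, cnt)[n + 3] = tab[2] + 10
The weakest precondition is store(tab, 4, cnt)[n + 3] = tab[2] + 10.
Check whether tab[0] = tab[2] + 10 ∧ n = -2 implies it.
Countermodel: at the initial state cnt = 0, n = -2, tab = {[0] = 7050, [1] = 7051, [2] = 7040, [4] = 7051, elsewhere 7051}, the precondition holds but the weakest precondition fails.
Answer: invalid


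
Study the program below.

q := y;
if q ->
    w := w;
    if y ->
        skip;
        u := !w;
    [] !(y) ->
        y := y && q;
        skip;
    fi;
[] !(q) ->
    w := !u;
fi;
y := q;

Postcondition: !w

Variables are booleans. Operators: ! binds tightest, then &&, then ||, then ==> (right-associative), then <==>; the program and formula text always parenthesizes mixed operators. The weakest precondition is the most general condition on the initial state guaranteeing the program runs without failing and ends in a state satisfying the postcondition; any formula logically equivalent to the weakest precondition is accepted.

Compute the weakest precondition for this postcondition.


Working backward. After the program, !w must hold.
Before y := q: !w
Then branch requires (y ==> (!w)) && ((!y) ==> (!w)); else branch requires u.
Before the if: (q ==> ((y ==> (!w)) && ((!y) ==> (!w)))) && ((!q) ==> u)
Before q := y: (y ==> ((y ==> (!w)) && ((!y) ==> (!w)))) && ((!y) ==> u)
Answer: WP = (y ==> ((y ==> (!w)) && ((!y) ==> (!w)))) && ((!y) ==> u)


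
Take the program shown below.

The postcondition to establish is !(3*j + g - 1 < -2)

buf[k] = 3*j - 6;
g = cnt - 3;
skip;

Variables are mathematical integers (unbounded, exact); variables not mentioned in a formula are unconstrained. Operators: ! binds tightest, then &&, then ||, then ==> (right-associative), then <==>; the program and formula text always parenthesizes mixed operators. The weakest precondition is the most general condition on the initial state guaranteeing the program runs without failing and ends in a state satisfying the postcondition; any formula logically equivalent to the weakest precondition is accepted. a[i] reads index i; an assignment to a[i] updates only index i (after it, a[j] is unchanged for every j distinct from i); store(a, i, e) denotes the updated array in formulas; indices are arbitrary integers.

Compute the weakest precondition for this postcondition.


Working backward. After the program, the postcondition !(3*j + g - 1 < -2) must hold; in canonical form it is !(g + 3*j < -1).
Before skip: !(g + 3*j < -1)
Before g := cnt - 3: !(cnt + 3*j < 2)
Before buf[k] := 3*j - 6: !(cnt + 3*j < 2)
Answer: WP = !(cnt + 3*j < 2)


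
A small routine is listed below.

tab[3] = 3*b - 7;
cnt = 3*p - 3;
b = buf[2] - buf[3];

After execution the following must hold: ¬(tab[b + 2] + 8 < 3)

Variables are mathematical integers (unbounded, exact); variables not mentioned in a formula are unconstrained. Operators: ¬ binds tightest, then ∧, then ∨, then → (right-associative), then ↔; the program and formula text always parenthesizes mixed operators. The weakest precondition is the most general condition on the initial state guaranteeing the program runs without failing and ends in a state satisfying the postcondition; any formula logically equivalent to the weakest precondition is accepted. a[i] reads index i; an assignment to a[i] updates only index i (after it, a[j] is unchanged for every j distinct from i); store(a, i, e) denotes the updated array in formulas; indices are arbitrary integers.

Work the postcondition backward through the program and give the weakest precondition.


Working backward. After the program, the postcondition ¬(tab[b + 2] + 8 < 3) must hold; in canonical form it is ¬(tab[b + 2] < -5).
Before b := buf[2] - buf[3]: ¬(tab[buf[2] - buf[3] + 2] < -5)
Before cnt := 3*p - 3: ¬(tab[buf[2] - buf[3] + 2] < -5)
Before tab[3] := 3*b - 7: ¬(store(tab, 3, 3*b - 7)[buf[2] - buf[3] + 2] < -5)
Answer: WP = ¬(store(tab, 3, 3*b - 7)[buf[2] - buf[3] + 2] < -5)


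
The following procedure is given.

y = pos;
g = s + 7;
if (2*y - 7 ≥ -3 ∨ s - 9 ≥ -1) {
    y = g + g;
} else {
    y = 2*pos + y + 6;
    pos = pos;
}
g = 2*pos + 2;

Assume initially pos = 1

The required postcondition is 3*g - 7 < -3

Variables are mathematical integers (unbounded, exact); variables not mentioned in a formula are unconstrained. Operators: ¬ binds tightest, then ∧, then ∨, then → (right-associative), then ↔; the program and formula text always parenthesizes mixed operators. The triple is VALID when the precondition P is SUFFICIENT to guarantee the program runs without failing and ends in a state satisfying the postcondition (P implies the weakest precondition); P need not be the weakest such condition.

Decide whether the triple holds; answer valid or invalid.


Working backward. After the program, the postcondition 3*g - 7 < -3 must hold; in canonical form it is 3*g < 4.
Before g := 2*pos + 2: 6*pos < -2
Then branch requires 6*pos < -2; else branch requires 6*pos < -2.
Before the if: ((2*y ≥ 4 ∨ s ≥ 8) → 6*pos < -2) ∧ ((¬(2*y ≥ 4 ∨ s ≥ 8)) → 6*pos < -2)
Before g := s + 7: ((2*y ≥ 4 ∨ s ≥ 8) → 6*pos < -2) ∧ ((¬(2*y ≥ 4 ∨ s ≥ 8)) → 6*pos < -2)
Before y := pos: ((2*pos ≥ 4 ∨ s ≥ 8) → 6*pos < -2) ∧ ((¬(2*pos ≥ 4 ∨ s ≥ 8)) → 6*pos < -2)
The weakest precondition is ((2*pos ≥ 4 ∨ s ≥ 8) → 6*pos < -2) ∧ ((¬(2*pos ≥ 4 ∨ s ≥ 8)) → 6*pos < -2).
Check whether pos = 1 implies it.
Countermodel: at the initial state pos = 1, s = 0, the precondition holds but the weakest precondition fails.
Answer: invalid


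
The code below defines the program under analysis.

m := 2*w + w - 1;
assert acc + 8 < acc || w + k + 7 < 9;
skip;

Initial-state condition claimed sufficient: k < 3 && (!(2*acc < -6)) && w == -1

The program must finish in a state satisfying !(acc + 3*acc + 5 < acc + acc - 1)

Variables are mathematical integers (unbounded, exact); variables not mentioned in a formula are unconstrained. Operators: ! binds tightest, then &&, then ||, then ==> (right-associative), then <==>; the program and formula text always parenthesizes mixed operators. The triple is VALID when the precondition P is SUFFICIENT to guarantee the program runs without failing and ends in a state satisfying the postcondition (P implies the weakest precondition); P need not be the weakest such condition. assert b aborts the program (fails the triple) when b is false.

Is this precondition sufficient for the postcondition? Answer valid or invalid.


Working backward. After the program, the postcondition !(acc + 3*acc + 5 < acc + acc - 1) must hold; in canonical form it is !(2*acc < -6).
Before skip: !(2*acc < -6)
Before assert acc + 8 < acc || w + k + 7 < 9: k + w < 2 && (!(2*acc < -6))
Before m := 2*w + w - 1: k + w < 2 && (!(2*acc < -6))
The weakest precondition is k + w < 2 && (!(2*acc < -6)).
Check whether k < 3 && (!(2*acc < -6)) && w == -1 implies it.
Every state satisfying the precondition satisfies the weakest precondition: the implication holds.
Answer: valid


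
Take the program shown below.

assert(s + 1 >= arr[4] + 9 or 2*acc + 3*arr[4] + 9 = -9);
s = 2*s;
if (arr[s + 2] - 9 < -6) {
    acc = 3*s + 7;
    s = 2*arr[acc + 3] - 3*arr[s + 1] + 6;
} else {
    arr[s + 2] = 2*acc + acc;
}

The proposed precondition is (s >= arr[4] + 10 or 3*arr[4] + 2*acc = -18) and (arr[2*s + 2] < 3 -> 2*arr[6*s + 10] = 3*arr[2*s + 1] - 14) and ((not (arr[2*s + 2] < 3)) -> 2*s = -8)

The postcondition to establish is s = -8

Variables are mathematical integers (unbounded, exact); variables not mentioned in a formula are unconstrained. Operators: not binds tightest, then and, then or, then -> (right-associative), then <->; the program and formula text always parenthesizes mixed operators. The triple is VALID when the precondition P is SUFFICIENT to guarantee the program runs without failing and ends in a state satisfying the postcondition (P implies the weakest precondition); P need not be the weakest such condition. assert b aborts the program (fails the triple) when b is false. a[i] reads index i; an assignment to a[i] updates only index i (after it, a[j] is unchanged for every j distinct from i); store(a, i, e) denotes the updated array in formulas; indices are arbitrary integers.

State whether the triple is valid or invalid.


Working backward. After the program, s = -8 must hold.
Then branch requires 2*arr[3*s + 10] = 3*arr[s + 1] - 14; else branch requires s = -8.
Before the if: (arr[s + 2] < 3 -> 2*arr[3*s + 10] = 3*arr[s + 1] - 14) and ((not (arr[s + 2] < 3)) -> s = -8)
Before s := 2*s: (arr[2*s + 2] < 3 -> 2*arr[6*s + 10] = 3*arr[2*s + 1] - 14) and ((not (arr[2*s + 2] < 3)) -> 2*s = -8)
Before assert s + 1 >= arr[4] + 9 or 2*acc + 3*arr[4] + 9 = -9: (s >= arr[4] + 8 or 3*arr[4] + 2*acc = -18) and (arr[2*s + 2] < 3 -> 2*arr[6*s + 10] = 3*arr[2*s + 1] - 14) and ((not (arr[2*s + 2] < 3)) -> 2*s = -8)
The weakest precondition is (s >= arr[4] + 8 or 3*arr[4] + 2*acc = -18) and (arr[2*s + 2] < 3 -> 2*arr[6*s + 10] = 3*arr[2*s + 1] - 14) and ((not (arr[2*s + 2] < 3)) -> 2*s = -8).
Check whether (s >= arr[4] + 10 or 3*arr[4] + 2*acc = -18) and (arr[2*s + 2] < 3 -> 2*arr[6*s + 10] = 3*arr[2*s + 1] - 14) and ((not (arr[2*s + 2] < 3)) -> 2*s = -8) implies it.
Every state satisfying the precondition satisfies the weakest precondition: the implication holds.
Answer: valid


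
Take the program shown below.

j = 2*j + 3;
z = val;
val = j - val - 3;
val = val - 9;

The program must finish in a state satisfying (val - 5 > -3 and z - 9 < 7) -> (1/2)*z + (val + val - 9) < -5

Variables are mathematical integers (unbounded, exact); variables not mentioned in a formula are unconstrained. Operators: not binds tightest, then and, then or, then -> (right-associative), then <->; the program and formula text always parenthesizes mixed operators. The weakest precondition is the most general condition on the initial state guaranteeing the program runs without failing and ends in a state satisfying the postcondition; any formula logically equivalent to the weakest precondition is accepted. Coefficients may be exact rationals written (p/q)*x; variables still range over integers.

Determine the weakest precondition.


Working backward. After the program, the postcondition (val - 5 > -3 and z - 9 < 7) -> (1/2)*z + (val + val - 9) < -5 must hold; in canonical form it is (val > 2 and z < 16) -> 2*val + (1/2)*z < 4.
Before val := val - 9: (val > 11 and z < 16) -> 2*val + (1/2)*z < 22
Before val := j - val - 3: (j > val + 14 and z < 16) -> 2*j + (1/2)*z < 2*val + 28
Before z := val: (j > val + 14 and val < 16) -> 2*j < (3/2)*val + 28
Before j := 2*j + 3: (2*j > val + 11 and val < 16) -> 4*j < (3/2)*val + 22
Answer: WP = (2*j > val + 11 and val < 16) -> 4*j < (3/2)*val + 22


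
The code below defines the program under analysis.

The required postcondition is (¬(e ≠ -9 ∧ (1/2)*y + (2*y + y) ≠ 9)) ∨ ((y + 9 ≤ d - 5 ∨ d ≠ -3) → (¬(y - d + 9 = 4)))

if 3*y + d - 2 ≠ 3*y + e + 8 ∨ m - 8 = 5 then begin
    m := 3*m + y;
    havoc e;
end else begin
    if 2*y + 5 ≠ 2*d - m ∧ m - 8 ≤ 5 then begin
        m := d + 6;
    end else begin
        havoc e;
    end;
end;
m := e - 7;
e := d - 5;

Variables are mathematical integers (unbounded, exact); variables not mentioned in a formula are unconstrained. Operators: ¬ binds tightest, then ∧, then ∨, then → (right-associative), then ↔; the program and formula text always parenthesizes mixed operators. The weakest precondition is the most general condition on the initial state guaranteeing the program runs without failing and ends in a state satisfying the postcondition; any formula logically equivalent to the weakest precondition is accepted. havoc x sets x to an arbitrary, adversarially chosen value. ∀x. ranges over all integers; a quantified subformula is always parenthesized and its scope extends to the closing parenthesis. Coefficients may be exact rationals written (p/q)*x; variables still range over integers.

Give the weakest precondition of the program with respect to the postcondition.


Working backward. After the program, the postcondition (¬(e ≠ -9 ∧ (1/2)*y + (2*y + y) ≠ 9)) ∨ ((y + 9 ≤ d - 5 ∨ d ≠ -3) → (¬(y - d + 9 = 4))) must hold; in canonical form it is (¬(e ≠ -9 ∧ (7/2)*y ≠ 9)) ∨ ((y ≤ d - 14 ∨ d ≠ -3) → (¬(y = d - 5))).
Before e := d - 5: (¬(d ≠ -4 ∧ (7/2)*y ≠ 9)) ∨ ((y ≤ d - 14 ∨ d ≠ -3) → (¬(y = d - 5)))
Before m := e - 7: (¬(d ≠ -4 ∧ (7/2)*y ≠ 9)) ∨ ((y ≤ d - 14 ∨ d ≠ -3) → (¬(y = d - 5)))
Then branch requires (¬(d ≠ -4 ∧ (7/2)*y ≠ 9)) ∨ ((y ≤ d - 14 ∨ d ≠ -3) → (¬(y = d - 5))); else branch requires ((m + 2*y ≠ 2*d - 5 ∧ m ≤ 13) → ((¬(d ≠ -4 ∧ (7/2)*y ≠ 9)) ∨ ((y ≤ d - 14 ∨ d ≠ -3) → (¬(y = d - 5))))) ∧ ((¬(m + 2*y ≠ 2*d - 5 ∧ m ≤ 13)) → ((¬(d ≠ -4 ∧ (7/2)*y ≠ 9)) ∨ ((y ≤ d - 14 ∨ d ≠ -3) → (¬(y = d - 5))))).
Before the if: ((d ≠ e + 10 ∨ m = 13) → ((¬(d ≠ -4 ∧ (7/2)*y ≠ 9)) ∨ ((y ≤ d - 14 ∨ d ≠ -3) → (¬(y = d - 5))))) ∧ ((¬(d ≠ e + 10 ∨ m = 13)) → (((m + 2*y ≠ 2*d - 5 ∧ m ≤ 13) → ((¬(d ≠ -4 ∧ (7/2)*y ≠ 9)) ∨ ((y ≤ d - 14 ∨ d ≠ -3) → (¬(y = d - 5))))) ∧ ((¬(m + 2*y ≠ 2*d - 5 ∧ m ≤ 13)) → ((¬(d ≠ -4 ∧ (7/2)*y ≠ 9)) ∨ ((y ≤ d - 14 ∨ d ≠ -3) → (¬(y = d - 5)))))))
Answer: WP = ((d ≠ e + 10 ∨ m = 13) → ((¬(d ≠ -4 ∧ (7/2)*y ≠ 9)) ∨ ((y ≤ d - 14 ∨ d ≠ -3) → (¬(y = d - 5))))) ∧ ((¬(d ≠ e + 10 ∨ m = 13)) → (((m + 2*y ≠ 2*d - 5 ∧ m ≤ 13) → ((¬(d ≠ -4 ∧ (7/2)*y ≠ 9)) ∨ ((y ≤ d - 14 ∨ d ≠ -3) → (¬(y = d - 5))))) ∧ ((¬(m + 2*y ≠ 2*d - 5 ∧ m ≤ 13)) → ((¬(d ≠ -4 ∧ (7/2)*y ≠ 9)) ∨ ((y ≤ d - 14 ∨ d ≠ -3) → (¬(y = d - 5)))))))


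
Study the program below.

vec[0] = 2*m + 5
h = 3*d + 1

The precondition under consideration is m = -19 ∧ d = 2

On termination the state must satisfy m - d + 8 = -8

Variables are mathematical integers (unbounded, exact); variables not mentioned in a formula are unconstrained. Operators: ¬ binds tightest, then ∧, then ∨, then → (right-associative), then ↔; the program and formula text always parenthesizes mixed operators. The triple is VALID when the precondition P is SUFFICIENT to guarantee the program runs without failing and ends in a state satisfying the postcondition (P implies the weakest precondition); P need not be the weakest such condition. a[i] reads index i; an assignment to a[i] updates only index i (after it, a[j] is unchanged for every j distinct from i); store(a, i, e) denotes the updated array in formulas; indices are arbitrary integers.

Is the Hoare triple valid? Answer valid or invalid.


Working backward. After the program, the postcondition m - d + 8 = -8 must hold; in canonical form it is m = d - 16.
Before h := 3*d + 1: m = d - 16
Before vec[0] := 2*m + 5: m = d - 16
The weakest precondition is m = d - 16.
Check whether m = -19 ∧ d = 2 implies it.
Countermodel: at the initial state d = 2, m = -19, the precondition holds but the weakest precondition fails.
Answer: invalid


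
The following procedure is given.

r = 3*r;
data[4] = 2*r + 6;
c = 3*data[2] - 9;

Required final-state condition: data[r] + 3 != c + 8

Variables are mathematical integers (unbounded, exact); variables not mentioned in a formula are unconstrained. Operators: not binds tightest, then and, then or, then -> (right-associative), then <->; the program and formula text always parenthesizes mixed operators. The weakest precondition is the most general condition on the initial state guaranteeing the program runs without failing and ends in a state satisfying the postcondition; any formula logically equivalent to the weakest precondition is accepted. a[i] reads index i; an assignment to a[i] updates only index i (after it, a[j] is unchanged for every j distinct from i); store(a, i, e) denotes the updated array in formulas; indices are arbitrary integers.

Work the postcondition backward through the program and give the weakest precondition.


Working backward. After the program, the postcondition data[r] + 3 != c + 8 must hold; in canonical form it is data[r] != c + 5.
Before c := 3*data[2] - 9: data[r] != 3*data[2] - 4
Before data[4] := 2*r + 6: store(data, 4, 2*r + 6)[r] != 3*data[2] - 4
Before r := 3*r: store(data, 4, 6*r + 6)[3*r] != 3*data[2] - 4
Answer: WP = store(data, 4, 6*r + 6)[3*r] != 3*data[2] - 4


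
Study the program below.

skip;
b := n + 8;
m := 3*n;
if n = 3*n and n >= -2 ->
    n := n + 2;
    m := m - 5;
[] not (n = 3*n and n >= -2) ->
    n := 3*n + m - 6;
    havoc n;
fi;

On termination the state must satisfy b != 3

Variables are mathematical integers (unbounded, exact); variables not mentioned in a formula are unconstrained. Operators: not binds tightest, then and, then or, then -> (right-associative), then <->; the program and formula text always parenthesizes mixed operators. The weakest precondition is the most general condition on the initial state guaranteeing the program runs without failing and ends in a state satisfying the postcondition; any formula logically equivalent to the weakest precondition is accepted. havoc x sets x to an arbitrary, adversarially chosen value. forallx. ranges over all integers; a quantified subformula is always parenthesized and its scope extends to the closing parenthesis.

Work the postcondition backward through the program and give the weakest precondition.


Working backward. After the program, b != 3 must hold.
Then branch requires b != 3; else branch requires b != 3.
Before the if: ((2*n = 0 and n >= -2) -> b != 3) and ((not (2*n = 0 and n >= -2)) -> b != 3)
Before m := 3*n: ((2*n = 0 and n >= -2) -> b != 3) and ((not (2*n = 0 and n >= -2)) -> b != 3)
Before b := n + 8: ((2*n = 0 and n >= -2) -> n != -5) and ((not (2*n = 0 and n >= -2)) -> n != -5)
Before skip: ((2*n = 0 and n >= -2) -> n != -5) and ((not (2*n = 0 and n >= -2)) -> n != -5)
Answer: WP = ((2*n = 0 and n >= -2) -> n != -5) and ((not (2*n = 0 and n >= -2)) -> n != -5)


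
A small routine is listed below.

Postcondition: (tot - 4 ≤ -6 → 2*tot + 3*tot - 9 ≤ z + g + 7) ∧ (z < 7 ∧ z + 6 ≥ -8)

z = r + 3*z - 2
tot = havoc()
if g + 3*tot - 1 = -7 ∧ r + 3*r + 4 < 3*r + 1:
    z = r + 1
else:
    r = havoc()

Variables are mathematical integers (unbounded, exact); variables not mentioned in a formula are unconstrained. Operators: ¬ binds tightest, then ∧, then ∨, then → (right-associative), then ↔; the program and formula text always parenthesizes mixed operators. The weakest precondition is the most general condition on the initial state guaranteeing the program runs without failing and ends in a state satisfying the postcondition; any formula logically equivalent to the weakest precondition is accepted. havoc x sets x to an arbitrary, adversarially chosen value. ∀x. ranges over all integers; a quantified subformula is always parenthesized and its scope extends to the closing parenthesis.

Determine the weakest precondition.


Working backward. After the program, the postcondition (tot - 4 ≤ -6 → 2*tot + 3*tot - 9 ≤ z + g + 7) ∧ (z < 7 ∧ z + 6 ≥ -8) must hold; in canonical form it is (tot ≤ -2 → 5*tot ≤ g + z + 16) ∧ z < 7 ∧ z ≥ -14.
Then branch requires (tot ≤ -2 → 5*tot ≤ g + r + 17) ∧ r < 6 ∧ r ≥ -15; else branch requires (tot ≤ -2 → 5*tot ≤ g + z + 16) ∧ z < 7 ∧ z ≥ -14.
Before the if: ((g + 3*tot = -6 ∧ r < -3) → ((tot ≤ -2 → 5*tot ≤ g + r + 17) ∧ r < 6 ∧ r ≥ -15)) ∧ ((¬(g + 3*tot = -6 ∧ r < -3)) → ((tot ≤ -2 → 5*tot ≤ g + z + 16) ∧ z < 7 ∧ z ≥ -14))
Before havoc tot: ∀tot_1. (((g + 3*tot_1 = -6 ∧ r < -3) → ((tot_1 ≤ -2 → 5*tot_1 ≤ g + r + 17) ∧ r < 6 ∧ r ≥ -15)) ∧ ((¬(g + 3*tot_1 = -6 ∧ r < -3)) → ((tot_1 ≤ -2 → 5*tot_1 ≤ g + z + 16) ∧ z < 7 ∧ z ≥ -14)))
Before z := r + 3*z - 2: ∀tot_1. (((g + 3*tot_1 = -6 ∧ r < -3) → ((tot_1 ≤ -2 → 5*tot_1 ≤ g + r + 17) ∧ r < 6 ∧ r ≥ -15)) ∧ ((¬(g + 3*tot_1 = -6 ∧ r < -3)) → ((tot_1 ≤ -2 → 5*tot_1 ≤ g + r + 3*z + 14) ∧ r + 3*z < 9 ∧ r + 3*z ≥ -12)))
Answer: WP = ∀tot_1. (((g + 3*tot_1 = -6 ∧ r < -3) → ((tot_1 ≤ -2 → 5*tot_1 ≤ g + r + 17) ∧ r < 6 ∧ r ≥ -15)) ∧ ((¬(g + 3*tot_1 = -6 ∧ r < -3)) → ((tot_1 ≤ -2 → 5*tot_1 ≤ g + r + 3*z + 14) ∧ r + 3*z < 9 ∧ r + 3*z ≥ -12)))


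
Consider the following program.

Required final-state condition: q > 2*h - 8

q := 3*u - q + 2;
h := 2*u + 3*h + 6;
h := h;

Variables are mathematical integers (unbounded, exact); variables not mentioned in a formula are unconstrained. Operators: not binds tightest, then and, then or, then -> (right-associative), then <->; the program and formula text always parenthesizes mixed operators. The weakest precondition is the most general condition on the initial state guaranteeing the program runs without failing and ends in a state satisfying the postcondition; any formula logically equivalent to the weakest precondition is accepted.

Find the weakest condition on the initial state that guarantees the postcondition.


Working backward. After the program, q > 2*h - 8 must hold.
Before h := h: q > 2*h - 8
Before h := 2*u + 3*h + 6: q > 6*h + 4*u + 4
Before q := 3*u - q + 2: 6*h + q + u < -2
Answer: WP = 6*h + q + u < -2


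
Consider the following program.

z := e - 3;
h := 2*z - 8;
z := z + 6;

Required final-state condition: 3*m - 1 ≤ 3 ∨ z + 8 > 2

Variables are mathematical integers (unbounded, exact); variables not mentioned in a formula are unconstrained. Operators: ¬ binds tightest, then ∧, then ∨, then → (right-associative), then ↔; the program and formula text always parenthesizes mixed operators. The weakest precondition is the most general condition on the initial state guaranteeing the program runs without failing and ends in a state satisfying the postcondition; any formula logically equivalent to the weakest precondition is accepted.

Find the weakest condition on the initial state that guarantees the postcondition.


Working backward. After the program, the postcondition 3*m - 1 ≤ 3 ∨ z + 8 > 2 must hold; in canonical form it is 3*m ≤ 4 ∨ z > -6.
Before z := z + 6: 3*m ≤ 4 ∨ z > -12
Before h := 2*z - 8: 3*m ≤ 4 ∨ z > -12
Before z := e - 3: 3*m ≤ 4 ∨ e > -9
Answer: WP = 3*m ≤ 4 ∨ e > -9


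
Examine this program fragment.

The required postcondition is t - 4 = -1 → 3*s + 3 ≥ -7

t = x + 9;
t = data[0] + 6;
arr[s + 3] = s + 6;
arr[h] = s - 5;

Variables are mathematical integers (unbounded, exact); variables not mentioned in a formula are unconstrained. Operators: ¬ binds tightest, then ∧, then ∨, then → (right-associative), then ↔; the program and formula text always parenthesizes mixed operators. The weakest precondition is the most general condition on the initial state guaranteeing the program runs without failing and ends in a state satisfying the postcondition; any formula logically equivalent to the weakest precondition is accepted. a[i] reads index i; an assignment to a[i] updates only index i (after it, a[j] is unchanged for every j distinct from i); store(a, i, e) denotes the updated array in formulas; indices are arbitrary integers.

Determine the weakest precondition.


Working backward. After the program, the postcondition t - 4 = -1 → 3*s + 3 ≥ -7 must hold; in canonical form it is t = 3 → 3*s ≥ -10.
Before arr[h] := s - 5: t = 3 → 3*s ≥ -10
Before arr[s + 3] := s + 6: t = 3 → 3*s ≥ -10
Before t := data[0] + 6: data[0] = -3 → 3*s ≥ -10
Before t := x + 9: data[0] = -3 → 3*s ≥ -10
Answer: WP = data[0] = -3 → 3*s ≥ -10


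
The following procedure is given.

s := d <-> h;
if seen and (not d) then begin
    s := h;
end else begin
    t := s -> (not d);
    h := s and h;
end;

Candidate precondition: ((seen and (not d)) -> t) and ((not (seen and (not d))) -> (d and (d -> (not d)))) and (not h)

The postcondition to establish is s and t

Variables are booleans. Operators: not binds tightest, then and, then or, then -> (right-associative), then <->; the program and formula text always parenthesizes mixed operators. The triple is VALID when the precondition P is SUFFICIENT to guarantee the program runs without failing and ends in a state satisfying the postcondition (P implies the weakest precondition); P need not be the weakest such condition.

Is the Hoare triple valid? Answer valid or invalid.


Working backward. After the program, s and t must hold.
Then branch requires h and t; else branch requires s and (s -> (not d)).
Before the if: ((seen and (not d)) -> (h and t)) and ((not (seen and (not d))) -> (s and (s -> (not d))))
Before s := d <-> h: ((seen and (not d)) -> (h and t)) and ((not (seen and (not d))) -> ((d <-> h) and ((d <-> h) -> (not d))))
The weakest precondition is ((seen and (not d)) -> (h and t)) and ((not (seen and (not d))) -> ((d <-> h) and ((d <-> h) -> (not d)))).
Check whether ((seen and (not d)) -> t) and ((not (seen and (not d))) -> (d and (d -> (not d)))) and (not h) implies it.
Countermodel: at the initial state d = false, h = false, seen = true, t = true, the precondition holds but the weakest precondition fails.
Answer: invalid


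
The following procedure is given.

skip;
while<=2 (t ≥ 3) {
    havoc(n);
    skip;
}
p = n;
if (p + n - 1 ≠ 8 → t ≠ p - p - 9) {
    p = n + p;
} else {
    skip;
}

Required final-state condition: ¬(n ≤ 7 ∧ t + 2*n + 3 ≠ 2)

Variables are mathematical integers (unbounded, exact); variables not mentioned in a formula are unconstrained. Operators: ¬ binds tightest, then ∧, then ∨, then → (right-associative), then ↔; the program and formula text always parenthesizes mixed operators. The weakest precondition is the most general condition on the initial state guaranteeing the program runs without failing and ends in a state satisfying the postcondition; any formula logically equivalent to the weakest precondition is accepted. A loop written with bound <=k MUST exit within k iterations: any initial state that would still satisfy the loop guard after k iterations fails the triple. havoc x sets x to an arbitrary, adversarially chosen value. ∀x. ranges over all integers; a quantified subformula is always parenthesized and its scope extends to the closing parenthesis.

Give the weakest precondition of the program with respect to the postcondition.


Working backward. After the program, the postcondition ¬(n ≤ 7 ∧ t + 2*n + 3 ≠ 2) must hold; in canonical form it is ¬(n ≤ 7 ∧ 2*n + t ≠ -1).
Then branch requires ¬(n ≤ 7 ∧ 2*n + t ≠ -1); else branch requires ¬(n ≤ 7 ∧ 2*n + t ≠ -1).
Before the if: ((n + p ≠ 9 → t ≠ -9) → (¬(n ≤ 7 ∧ 2*n + t ≠ -1))) ∧ ((¬(n + p ≠ 9 → t ≠ -9)) → (¬(n ≤ 7 ∧ 2*n + t ≠ -1)))
Before p := n: ((2*n ≠ 9 → t ≠ -9) → (¬(n ≤ 7 ∧ 2*n + t ≠ -1))) ∧ ((¬(2*n ≠ 9 → t ≠ -9)) → (¬(n ≤ 7 ∧ 2*n + t ≠ -1)))
Before the loop (bound <=2), unroll the exhaustion recursion (WP_0 = exit-now case; WP_j = one more guarded iteration, up to j = 2):
  WP_0: (¬(t ≥ 3)) ∧ ((2*n ≠ 9 → t ≠ -9) → (¬(n ≤ 7 ∧ 2*n + t ≠ -1))) ∧ ((¬(2*n ≠ 9 → t ≠ -9)) → (¬(n ≤ 7 ∧ 2*n + t ≠ -1)))
  WP_1: (t ≥ 3 → (∀n_1. ((¬(t ≥ 3)) ∧ ((2*n_1 ≠ 9 → t ≠ -9) → (¬(n_1 ≤ 7 ∧ 2*n_1 + t ≠ -1))) ∧ ((¬(2*n_1 ≠ 9 → t ≠ -9)) → (¬(n_1 ≤ 7 ∧ 2*n_1 + t ≠ -1)))))) ∧ ((¬(t ≥ 3)) → (((2*n ≠ 9 → t ≠ -9) → (¬(n ≤ 7 ∧ 2*n + t ≠ -1))) ∧ ((¬(2*n ≠ 9 → t ≠ -9)) → (¬(n ≤ 7 ∧ 2*n + t ≠ -1)))))
  WP_2: (t ≥ 3 → (∀n_2. ((t ≥ 3 → (∀n_1. ((¬(t ≥ 3)) ∧ ((2*n_1 ≠ 9 → t ≠ -9) → (¬(n_1 ≤ 7 ∧ 2*n_1 + t ≠ -1))) ∧ ((¬(2*n_1 ≠ 9 → t ≠ -9)) → (¬(n_1 ≤ 7 ∧ 2*n_1 + t ≠ -1)))))) ∧ ((¬(t ≥ 3)) → (((2*n_2 ≠ 9 → t ≠ -9) → (¬(n_2 ≤ 7 ∧ 2*n_2 + t ≠ -1))) ∧ ((¬(2*n_2 ≠ 9 → t ≠ -9)) → (¬(n_2 ≤ 7 ∧ 2*n_2 + t ≠ -1)))))))) ∧ ((¬(t ≥ 3)) → (((2*n ≠ 9 → t ≠ -9) → (¬(n ≤ 7 ∧ 2*n + t ≠ -1))) ∧ ((¬(2*n ≠ 9 → t ≠ -9)) → (¬(n ≤ 7 ∧ 2*n + t ≠ -1)))))
So before the loop: (t ≥ 3 → (∀n_2. ((t ≥ 3 → (∀n_1. ((¬(t ≥ 3)) ∧ ((2*n_1 ≠ 9 → t ≠ -9) → (¬(n_1 ≤ 7 ∧ 2*n_1 + t ≠ -1))) ∧ ((¬(2*n_1 ≠ 9 → t ≠ -9)) → (¬(n_1 ≤ 7 ∧ 2*n_1 + t ≠ -1)))))) ∧ ((¬(t ≥ 3)) → (((2*n_2 ≠ 9 → t ≠ -9) → (¬(n_2 ≤ 7 ∧ 2*n_2 + t ≠ -1))) ∧ ((¬(2*n_2 ≠ 9 → t ≠ -9)) → (¬(n_2 ≤ 7 ∧ 2*n_2 + t ≠ -1)))))))) ∧ ((¬(t ≥ 3)) → (((2*n ≠ 9 → t ≠ -9) → (¬(n ≤ 7 ∧ 2*n + t ≠ -1))) ∧ ((¬(2*n ≠ 9 → t ≠ -9)) → (¬(n ≤ 7 ∧ 2*n + t ≠ -1)))))
Before skip: (t ≥ 3 → (∀n_2. ((t ≥ 3 → (∀n_1. ((¬(t ≥ 3)) ∧ ((2*n_1 ≠ 9 → t ≠ -9) → (¬(n_1 ≤ 7 ∧ 2*n_1 + t ≠ -1))) ∧ ((¬(2*n_1 ≠ 9 → t ≠ -9)) → (¬(n_1 ≤ 7 ∧ 2*n_1 + t ≠ -1)))))) ∧ ((¬(t ≥ 3)) → (((2*n_2 ≠ 9 → t ≠ -9) → (¬(n_2 ≤ 7 ∧ 2*n_2 + t ≠ -1))) ∧ ((¬(2*n_2 ≠ 9 → t ≠ -9)) → (¬(n_2 ≤ 7 ∧ 2*n_2 + t ≠ -1)))))))) ∧ ((¬(t ≥ 3)) → (((2*n ≠ 9 → t ≠ -9) → (¬(n ≤ 7 ∧ 2*n + t ≠ -1))) ∧ ((¬(2*n ≠ 9 → t ≠ -9)) → (¬(n ≤ 7 ∧ 2*n + t ≠ -1)))))
Answer: WP = (t ≥ 3 → (∀n_2. ((t ≥ 3 → (∀n_1. ((¬(t ≥ 3)) ∧ ((2*n_1 ≠ 9 → t ≠ -9) → (¬(n_1 ≤ 7 ∧ 2*n_1 + t ≠ -1))) ∧ ((¬(2*n_1 ≠ 9 → t ≠ -9)) → (¬(n_1 ≤ 7 ∧ 2*n_1 + t ≠ -1)))))) ∧ ((¬(t ≥ 3)) → (((2*n_2 ≠ 9 → t ≠ -9) → (¬(n_2 ≤ 7 ∧ 2*n_2 + t ≠ -1))) ∧ ((¬(2*n_2 ≠ 9 → t ≠ -9)) → (¬(n_2 ≤ 7 ∧ 2*n_2 + t ≠ -1)))))))) ∧ ((¬(t ≥ 3)) → (((2*n ≠ 9 → t ≠ -9) → (¬(n ≤ 7 ∧ 2*n + t ≠ -1))) ∧ ((¬(2*n ≠ 9 → t ≠ -9)) → (¬(n ≤ 7 ∧ 2*n + t ≠ -1)))))


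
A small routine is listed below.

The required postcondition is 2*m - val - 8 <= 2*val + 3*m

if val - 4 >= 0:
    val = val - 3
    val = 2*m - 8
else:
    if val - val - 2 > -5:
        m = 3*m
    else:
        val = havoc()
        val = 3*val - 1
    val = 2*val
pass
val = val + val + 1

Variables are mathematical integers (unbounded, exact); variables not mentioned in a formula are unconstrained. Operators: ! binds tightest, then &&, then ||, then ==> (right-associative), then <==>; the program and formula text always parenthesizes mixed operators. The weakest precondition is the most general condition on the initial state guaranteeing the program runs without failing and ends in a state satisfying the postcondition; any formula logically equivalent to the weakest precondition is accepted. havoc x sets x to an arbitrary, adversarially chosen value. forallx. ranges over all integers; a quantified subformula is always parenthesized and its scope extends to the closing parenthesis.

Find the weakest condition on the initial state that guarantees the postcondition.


Working backward. After the program, the postcondition 2*m - val - 8 <= 2*val + 3*m must hold; in canonical form it is m + 3*val >= -8.
Before val := val + val + 1: m + 6*val >= -11
Before skip: m + 6*val >= -11
Then branch requires 13*m >= 37; else branch requires 3*m + 12*val >= -11.
Before the if: (val >= 4 ==> 13*m >= 37) && ((!(val >= 4)) ==> 3*m + 12*val >= -11)
Answer: WP = (val >= 4 ==> 13*m >= 37) && ((!(val >= 4)) ==> 3*m + 12*val >= -11)


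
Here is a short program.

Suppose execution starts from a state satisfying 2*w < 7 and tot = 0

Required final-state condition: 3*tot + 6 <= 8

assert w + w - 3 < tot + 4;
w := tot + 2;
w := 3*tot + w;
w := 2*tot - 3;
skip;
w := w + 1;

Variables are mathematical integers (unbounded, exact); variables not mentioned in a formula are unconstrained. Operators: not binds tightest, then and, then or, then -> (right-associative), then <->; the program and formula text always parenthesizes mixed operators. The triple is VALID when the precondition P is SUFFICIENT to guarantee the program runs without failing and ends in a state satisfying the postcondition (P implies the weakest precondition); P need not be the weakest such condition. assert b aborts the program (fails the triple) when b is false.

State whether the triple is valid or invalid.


Working backward. After the program, the postcondition 3*tot + 6 <= 8 must hold; in canonical form it is 3*tot <= 2.
Before w := w + 1: 3*tot <= 2
Before skip: 3*tot <= 2
Before w := 2*tot - 3: 3*tot <= 2
Before w := 3*tot + w: 3*tot <= 2
Before w := tot + 2: 3*tot <= 2
Before assert w + w - 3 < tot + 4: 2*w < tot + 7 and 3*tot <= 2
The weakest precondition is 2*w < tot + 7 and 3*tot <= 2.
Check whether 2*w < 7 and tot = 0 implies it.
Every state satisfying the precondition satisfies the weakest precondition: the implication holds.
Answer: valid
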